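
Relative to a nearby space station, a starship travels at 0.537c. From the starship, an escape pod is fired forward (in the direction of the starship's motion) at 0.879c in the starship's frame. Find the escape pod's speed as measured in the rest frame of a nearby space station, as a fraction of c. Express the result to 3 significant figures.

Relativistic velocity addition: u = (u' + v)/(1 + u'v/c²), with u' = 0.879c and v = 0.537c.
Numerator: 0.879 + 0.537 = 1.416. Denominator: 1 + (0.879)(0.537) = 1.472023.
u = 1.416/1.472023 = 0.96194, so the speed is 0.962c.

0.962c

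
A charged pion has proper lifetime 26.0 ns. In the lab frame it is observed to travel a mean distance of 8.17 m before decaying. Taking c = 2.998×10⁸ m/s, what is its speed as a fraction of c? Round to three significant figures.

d = βγcτ ⇒ βγ = d/(cτ) = 8.170 m / (7.7948 m) = 1.0481.
β = (βγ)/√(1+(βγ)²) = 1.0481/√2.09851 = 0.724.

0.724c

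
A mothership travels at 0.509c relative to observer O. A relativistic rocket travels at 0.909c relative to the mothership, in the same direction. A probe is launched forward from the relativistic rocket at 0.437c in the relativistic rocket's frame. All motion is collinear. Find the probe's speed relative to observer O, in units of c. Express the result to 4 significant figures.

Compose velocities in two stages. Stage 1 (into S'): u₁ = (0.437+0.909)/(1+0.437×0.909) = 0.96333.
Stage 2 (into S): u = (0.96333+0.509)/(1+0.96333×0.509) = 0.98792, so the speed is 0.9879c.

0.9879c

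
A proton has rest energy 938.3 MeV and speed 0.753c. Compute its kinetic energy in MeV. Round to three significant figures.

488 MeV

Lorentz factor: γ = (1 − 0.567009)^(−1/2) = 1.51971.
Kinetic energy: K = (γ − 1)mc² = (1.51971 − 1) × 938.3 MeV = 0.51971 × 938.3 = 488 MeV.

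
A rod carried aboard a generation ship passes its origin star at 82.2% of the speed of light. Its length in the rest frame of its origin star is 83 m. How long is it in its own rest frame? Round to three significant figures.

γ = 1/√(1 − β²) = 1/√(1 − 0.675684) = 1/√0.324316 = 1/0.569487 = 1.756.
Proper length: L₀ = γ·L = 1.756 × 83 = 146 m.

146 m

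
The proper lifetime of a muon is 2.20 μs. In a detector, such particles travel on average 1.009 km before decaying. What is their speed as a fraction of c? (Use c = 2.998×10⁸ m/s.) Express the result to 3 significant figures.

Lab distance = (lab lifetime)·v = γτ·βc, so βγ = d/(cτ) = 1009/(2.998×10⁸ × 2.200×10^-6) = 1.5298.
With βγ = 1.5298: γ² = 1 + (βγ)² = 3.34029, and β = (βγ)/γ = 1.5298/1.82765 = 0.837.

0.837c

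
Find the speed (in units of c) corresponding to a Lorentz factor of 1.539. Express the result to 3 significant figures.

β = √(1 − 1/γ²) = √(1 − 1/2.368521) = √0.577796 = 0.760.

0.760c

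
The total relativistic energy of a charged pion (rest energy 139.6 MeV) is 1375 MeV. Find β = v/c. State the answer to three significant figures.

0.995

γ = E/(mc²) = 1375/139.6 = 9.8496.
β = √(1 − 1/γ²) = √(1 − 0.0103077) = √0.9896923 = 0.995.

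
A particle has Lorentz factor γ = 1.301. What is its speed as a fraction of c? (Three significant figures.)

β = √(1 − 1/γ²) = √(1 − 1/1.692601) = √0.409193 = 0.640.

0.640c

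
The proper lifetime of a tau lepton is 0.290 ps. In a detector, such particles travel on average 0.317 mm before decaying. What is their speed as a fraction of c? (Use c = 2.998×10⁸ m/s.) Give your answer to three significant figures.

0.964c

Let x = d/(cτ) = 3.170×10^-4 m / (2.998×10⁸ m/s × 2.900×10^-13 s) = 3.6461. Since d = βγcτ, x = βγ = β/√(1−β²).
Solving: β² = x²/(1+x²) = 13.294/14.294 = 0.930041, so β = 0.964.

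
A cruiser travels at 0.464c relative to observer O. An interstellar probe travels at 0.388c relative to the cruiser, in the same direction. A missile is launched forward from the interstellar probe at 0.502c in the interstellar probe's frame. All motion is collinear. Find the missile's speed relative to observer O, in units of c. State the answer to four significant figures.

0.8984c

Compose velocities in two stages. Stage 1 (into S'): u₁ = (0.502+0.388)/(1+0.502×0.388) = 0.74491.
Stage 2 (into S): u = (0.74491+0.464)/(1+0.74491×0.464) = 0.89839, so the speed is 0.8984c.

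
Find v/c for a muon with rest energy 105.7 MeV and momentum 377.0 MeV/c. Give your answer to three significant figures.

0.963

pc/(mc²) = 377.0/105.7 = 3.5667 = βγ = β/√(1−β²).
So β² = x²/(1 + x²) with x = 3.5667: x² = 12.7213, β² = 12.7213/13.7213 = 0.927121, β = 0.963.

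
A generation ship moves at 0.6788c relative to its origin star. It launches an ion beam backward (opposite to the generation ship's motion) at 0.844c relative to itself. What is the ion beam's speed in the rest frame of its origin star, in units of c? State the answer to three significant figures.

0.387c

In units of c, u = (u' + v)/(1 + u'v) with u' = −0.844 and v = 0.6788.
Numerator: −0.844 + 0.6788 = −0.1652. Denominator: 1 + (−0.844)(0.6788) = 0.4270928.
u = −0.1652/0.4270928 = −0.3868, so the speed is 0.387c.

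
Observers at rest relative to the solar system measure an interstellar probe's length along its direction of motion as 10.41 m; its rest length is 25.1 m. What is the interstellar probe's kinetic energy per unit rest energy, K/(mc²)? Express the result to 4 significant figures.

1.411

Length contraction gives γ = L₀/L = 25.1/10.41 = 2.41114.
K/(mc²) = γ − 1 = 2.41114 − 1 = 1.411.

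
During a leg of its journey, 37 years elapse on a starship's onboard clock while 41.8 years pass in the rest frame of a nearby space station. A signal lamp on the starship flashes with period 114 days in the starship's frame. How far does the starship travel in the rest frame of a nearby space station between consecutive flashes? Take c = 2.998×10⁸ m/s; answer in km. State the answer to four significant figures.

1.552×10^12 km

From Δt = γΔτ: γ = 41.8/37 = 1.12973.
β = √(1 − 1/γ²) = 0.46527. Lab-frame period = γτ = 1.12973×114 days = 128.79 days. Distance = βc × γτ = 0.46527 × 2.998×10⁸ m/s × 11127456 s = 1.5521×10^15 m = 1.552×10^12 km.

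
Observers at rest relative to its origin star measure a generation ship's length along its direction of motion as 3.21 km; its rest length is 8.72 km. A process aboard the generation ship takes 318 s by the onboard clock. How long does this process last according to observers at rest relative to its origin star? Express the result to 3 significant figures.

From L = L₀/γ: γ = 8.72/3.21 = 2.71651.
The same γ dilates the second interval: 2.71651 × 318 s = 864 s.

864 s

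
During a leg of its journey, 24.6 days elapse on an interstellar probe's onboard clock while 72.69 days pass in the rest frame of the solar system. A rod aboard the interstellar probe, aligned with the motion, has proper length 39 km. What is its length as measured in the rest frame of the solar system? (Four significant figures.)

13.20 km

The time-dilation ratio gives γ = 72.69/24.6 = 2.95488.
The rod contracts by the same γ: 39 km / 2.95488 = 13.20 km.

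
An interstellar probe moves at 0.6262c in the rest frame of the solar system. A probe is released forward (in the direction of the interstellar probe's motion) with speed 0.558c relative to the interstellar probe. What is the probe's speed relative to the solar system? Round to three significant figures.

Relativistic velocity addition: u = (u' + v)/(1 + u'v/c²), with u' = 0.558c and v = 0.6262c.
Numerator: 0.558 + 0.6262 = 1.1842. Denominator: 1 + (0.558)(0.6262) = 1.3494196.
u = 1.1842/1.3494196 = 0.87756, so the speed is 0.878c.

0.878c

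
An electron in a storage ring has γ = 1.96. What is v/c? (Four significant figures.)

0.8601

β = √(1 − 1/γ²) = √(1 − 1/3.8416) = √0.739692 = 0.8601.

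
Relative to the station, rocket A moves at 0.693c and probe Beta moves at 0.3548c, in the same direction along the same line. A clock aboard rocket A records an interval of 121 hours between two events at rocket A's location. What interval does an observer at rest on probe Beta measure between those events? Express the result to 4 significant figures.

Transform rocket A's velocity into probe Beta's frame: (0.693 − 0.3548)/(1 − 0.693·0.3548) = 0.3382/0.7541236, so the relative speed is 0.44847c.
γ for this relative speed: γ = 1/√(1 − 0.201125) = 1.1188.
Rocket A's interval is proper; time dilation gives Δt_B = γΔτ = 1.1188 × 121 hours = 135.4 hours.

135.4 hours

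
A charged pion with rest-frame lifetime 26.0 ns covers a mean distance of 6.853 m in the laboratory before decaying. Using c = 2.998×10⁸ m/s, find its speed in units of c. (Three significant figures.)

0.660c

Let x = d/(cτ) = 6.853 m / (2.998×10⁸ m/s × 2.600×10^-8 s) = 0.87918. Since d = βγcτ, x = βγ = β/√(1−β²).
Solving: β² = x²/(1+x²) = 0.772957/1.772957 = 0.435971, so β = 0.660.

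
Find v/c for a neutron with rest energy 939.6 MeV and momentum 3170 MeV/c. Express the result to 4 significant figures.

βγ = pc/(mc²) = 3170/939.6 = 3.3738.
Since γ² = 1 + (βγ)² = 12.3825, γ = √12.3825 = 3.51888, and β = (βγ)/γ = 3.3738/3.51888 = 0.9588.

0.9588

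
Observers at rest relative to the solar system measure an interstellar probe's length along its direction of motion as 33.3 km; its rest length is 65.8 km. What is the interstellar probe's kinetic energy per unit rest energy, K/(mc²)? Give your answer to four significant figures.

0.9760

Length contraction gives γ = L₀/L = 65.8/33.3 = 1.97598.
Since K = (γ−1)mc², K/(mc²) = 1.97598 − 1 = 0.9760.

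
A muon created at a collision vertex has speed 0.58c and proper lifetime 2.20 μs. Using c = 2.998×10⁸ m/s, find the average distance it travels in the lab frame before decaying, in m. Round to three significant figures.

With β = 0.58, γ = 1/√(1 − 0.58²) = 1/√0.6636 = 1.2276.
Lab-frame lifetime: Δt = γτ = 1.2276 × 2.20 μs = 2.7007 μs.
Distance: d = vΔt = 0.58 × 2.998×10⁸ m/s × 2.7007×10^-6 s = 470 m.

470 m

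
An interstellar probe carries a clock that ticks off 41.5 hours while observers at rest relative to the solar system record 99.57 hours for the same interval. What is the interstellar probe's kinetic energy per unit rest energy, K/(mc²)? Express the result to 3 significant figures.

The time-dilation ratio gives γ = 99.57/41.5 = 2.39928.
Since K = (γ−1)mc², K/(mc²) = 2.39928 − 1 = 1.40.

1.40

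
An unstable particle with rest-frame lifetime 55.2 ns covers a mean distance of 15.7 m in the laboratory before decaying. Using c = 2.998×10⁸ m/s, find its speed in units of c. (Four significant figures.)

0.6883c

Lab distance = (lab lifetime)·v = γτ·βc, so βγ = d/(cτ) = 15.70/(2.998×10⁸ × 5.520×10^-8) = 0.9487.
With βγ = 0.9487: γ² = 1 + (βγ)² = 1.900032, and β = (βγ)/γ = 0.9487/1.37842 = 0.6883.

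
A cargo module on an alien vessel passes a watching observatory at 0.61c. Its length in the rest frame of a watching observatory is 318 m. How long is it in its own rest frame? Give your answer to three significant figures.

401 m

With β = 0.61, γ = 1/√(1 − 0.61²) = 1/√0.6279 = 1.262.
Proper length: L₀ = γ·L = 1.262 × 318 = 401 m.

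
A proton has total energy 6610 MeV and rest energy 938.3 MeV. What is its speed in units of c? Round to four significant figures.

Total energy E = γmc² gives γ = 6610/938.3 = 7.0447.
Hence β = √(1 − 1/γ²) = √(1 − 0.02015) = √0.97985 = 0.9899.

0.9899c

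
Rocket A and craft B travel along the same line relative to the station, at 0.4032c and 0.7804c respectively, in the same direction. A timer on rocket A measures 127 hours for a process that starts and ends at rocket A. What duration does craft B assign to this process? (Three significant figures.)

152 hours

Transform rocket A's velocity into craft B's frame: (0.4032 − 0.7804)/(1 − 0.4032·0.7804) = −0.3772/0.68534272, so the relative speed is 0.55038c.
At |u| = 0.55038c, γ = (1 − 0.302918)^(−1/2) = 1.1977.
The clock on rocket A records proper time, so craft B measures Δt = γΔτ = 1.1977 × 127 = 152 hours.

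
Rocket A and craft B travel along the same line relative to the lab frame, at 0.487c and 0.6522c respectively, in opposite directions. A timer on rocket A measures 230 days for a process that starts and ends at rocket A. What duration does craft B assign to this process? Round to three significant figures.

The velocity of rocket A relative to craft B is (0.487 + 0.6522)c / (1 + 0.487×0.6522) = 0.86459c; relative speed 0.86459c.
γ for this relative speed: γ = 1/√(1 − 0.747516) = 1.9901.
Rocket A's interval is proper; time dilation gives Δt_B = γΔτ = 1.9901 × 230 days = 458 days.

458 days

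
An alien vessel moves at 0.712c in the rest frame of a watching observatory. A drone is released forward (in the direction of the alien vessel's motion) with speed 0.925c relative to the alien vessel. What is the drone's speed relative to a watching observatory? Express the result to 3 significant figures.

0.987c

In units of c, u = (u' + v)/(1 + u'v) with u' = 0.925 and v = 0.712.
Numerator: 0.925 + 0.712 = 1.637. Denominator: 1 + (0.925)(0.712) = 1.6586.
u = 1.637/1.6586 = 0.98698, so the speed is 0.987c.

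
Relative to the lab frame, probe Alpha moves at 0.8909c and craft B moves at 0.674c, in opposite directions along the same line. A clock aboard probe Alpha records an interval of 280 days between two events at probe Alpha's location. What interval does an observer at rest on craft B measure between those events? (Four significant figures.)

Transform probe Alpha's velocity into craft B's frame: (0.8909 + 0.674)/(1 + 0.8909·0.674) = 1.5649/1.6004666, so the relative speed is 0.97778c.
γ for this relative speed: γ = 1/√(1 − 0.956054) = 4.7702.
The clock on probe Alpha records proper time, so craft B measures Δt = γΔτ = 4.7702 × 280 = 1336 days.

1336 days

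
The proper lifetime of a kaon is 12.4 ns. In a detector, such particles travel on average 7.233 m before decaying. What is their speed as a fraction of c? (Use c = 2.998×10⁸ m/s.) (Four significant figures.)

0.8894c

d = βγcτ ⇒ βγ = d/(cτ) = 7.233 m / (3.71752 m) = 1.9457.
β = (βγ)/√(1+(βγ)²) = 1.9457/√4.78575 = 0.8894.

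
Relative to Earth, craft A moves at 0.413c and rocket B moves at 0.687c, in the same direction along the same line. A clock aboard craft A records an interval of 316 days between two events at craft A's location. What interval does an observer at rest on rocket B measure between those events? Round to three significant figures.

Speed of craft A in rocket B's frame: u = (v_A − v_B)/(1 − v_A v_B/c²) = (0.413 − 0.687)/(1 − 0.413×0.687) = −0.274/0.716269 = −0.38254; |u| = 0.38254c.
At |u| = 0.38254c, γ = (1 − 0.146337)^(−1/2) = 1.0823.
Craft A's interval is proper; time dilation gives Δt_B = γΔτ = 1.0823 × 316 days = 342 days.

342 days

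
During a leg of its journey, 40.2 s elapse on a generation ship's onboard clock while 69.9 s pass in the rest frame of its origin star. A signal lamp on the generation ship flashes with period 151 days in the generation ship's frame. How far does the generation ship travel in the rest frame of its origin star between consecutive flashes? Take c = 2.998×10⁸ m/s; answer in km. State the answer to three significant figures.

5.56×10^12 km

The time-dilation ratio gives γ = 69.9/40.2 = 1.73881.
β = √(1 − 1/γ²) = 0.81808. Lab-frame period = γτ = 1.73881×151 days = 262.56 days. Distance = βc × γτ = 0.81808 × 2.998×10⁸ m/s × 22685184 s = 5.5638×10^15 m = 5.56×10^12 km.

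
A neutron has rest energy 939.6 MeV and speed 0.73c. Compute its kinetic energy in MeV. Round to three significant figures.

β² = 0.5329, so γ = 1/√0.4671 = 1.46317.
Kinetic energy: K = (γ − 1)mc² = (1.46317 − 1) × 939.6 MeV = 0.46317 × 939.6 = 435 MeV.

435 MeV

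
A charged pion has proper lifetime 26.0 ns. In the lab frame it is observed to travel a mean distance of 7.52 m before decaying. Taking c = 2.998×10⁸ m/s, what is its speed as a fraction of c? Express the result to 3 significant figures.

Let x = d/(cτ) = 7.520 m / (2.998×10⁸ m/s × 2.600×10^-8 s) = 0.96475. Since d = βγcτ, x = βγ = β/√(1−β²).
Solving: β² = x²/(1+x²) = 0.930743/1.930743 = 0.482065, so β = 0.694.

0.694c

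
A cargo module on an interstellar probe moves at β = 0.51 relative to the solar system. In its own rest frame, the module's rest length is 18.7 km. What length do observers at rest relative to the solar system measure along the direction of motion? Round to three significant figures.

16.1 km

Lorentz factor: γ = (1 − 0.2601)^(−1/2) = 1.1626.
Length contraction: L = L₀/γ = 18.7/1.1626 = 16.1 km.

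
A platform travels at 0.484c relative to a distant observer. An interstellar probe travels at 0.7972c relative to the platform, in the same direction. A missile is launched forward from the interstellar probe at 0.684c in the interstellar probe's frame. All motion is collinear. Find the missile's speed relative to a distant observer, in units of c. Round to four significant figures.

0.9854c

Compose velocities in two stages. Stage 1 (into S'): u₁ = (0.684+0.7972)/(1+0.684×0.7972) = 0.95853.
Stage 2 (into S): u = (0.95853+0.484)/(1+0.95853×0.484) = 0.98538, so the speed is 0.9854c.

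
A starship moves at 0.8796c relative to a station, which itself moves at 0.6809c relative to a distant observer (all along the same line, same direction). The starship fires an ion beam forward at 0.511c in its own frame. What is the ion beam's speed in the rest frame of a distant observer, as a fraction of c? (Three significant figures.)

0.992c

First combine the ion beam and starship (S''→S'): u₁ = (0.511 + 0.8796)/(1 + 0.511×0.8796) = 1.3906/1.4494756 = 0.95938.
Then combine with the station (S'→S): u = (0.95938 + 0.6809)/(1 + 0.95938×0.6809) = 1.64028/1.653241842 = 0.99216.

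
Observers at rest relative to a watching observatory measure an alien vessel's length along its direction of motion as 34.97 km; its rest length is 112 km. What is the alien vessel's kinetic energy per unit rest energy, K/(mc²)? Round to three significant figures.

γ = L₀/L = 112/34.97 = 3.20275.
Since K = (γ−1)mc², K/(mc²) = 3.20275 − 1 = 2.20.

2.20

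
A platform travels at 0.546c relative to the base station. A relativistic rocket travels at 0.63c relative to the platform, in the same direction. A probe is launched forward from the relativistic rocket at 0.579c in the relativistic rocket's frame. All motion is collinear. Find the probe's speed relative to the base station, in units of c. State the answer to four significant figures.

0.9651c

Compose velocities in two stages. Stage 1 (into S'): u₁ = (0.579+0.63)/(1+0.579×0.63) = 0.88586.
Stage 2 (into S): u = (0.88586+0.546)/(1+0.88586×0.546) = 0.96507, so the speed is 0.9651c.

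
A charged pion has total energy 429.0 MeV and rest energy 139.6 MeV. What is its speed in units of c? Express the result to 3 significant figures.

Total energy E = γmc² gives γ = 429.0/139.6 = 3.0731.
Hence β = √(1 − 1/γ²) = √(1 − 0.105888) = √0.894112 = 0.946.

0.946c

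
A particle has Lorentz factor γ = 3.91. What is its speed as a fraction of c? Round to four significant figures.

0.9667c

β = √(1 − 1/γ²) = √(1 − 1/15.2881) = √0.93459 = 0.9667.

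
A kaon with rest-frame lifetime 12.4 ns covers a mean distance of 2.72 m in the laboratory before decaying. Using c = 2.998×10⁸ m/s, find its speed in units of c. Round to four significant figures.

0.5905c

Let x = d/(cτ) = 2.720 m / (2.998×10⁸ m/s × 1.240×10^-8 s) = 0.73167. Since d = βγcτ, x = βγ = β/√(1−β²).
Solving: β² = x²/(1+x²) = 0.535341/1.535341 = 0.348679, so β = 0.5905.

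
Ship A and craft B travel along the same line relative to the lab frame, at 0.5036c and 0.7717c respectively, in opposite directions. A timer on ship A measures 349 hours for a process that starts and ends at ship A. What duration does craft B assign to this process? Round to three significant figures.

882 hours

The velocity of ship A relative to craft B is (0.5036 + 0.7717)c / (1 + 0.5036×0.7717) = 0.91839c; relative speed 0.91839c.
At |u| = 0.91839c, γ = (1 − 0.84344)^(−1/2) = 2.5273.
Ship A's interval is proper; time dilation gives Δt_B = γΔτ = 2.5273 × 349 hours = 882 hours.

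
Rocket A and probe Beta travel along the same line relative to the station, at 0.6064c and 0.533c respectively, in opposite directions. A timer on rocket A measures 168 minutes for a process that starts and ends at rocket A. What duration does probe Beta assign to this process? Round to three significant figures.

Speed of rocket A in probe Beta's frame: u = (v_A + v_B)/(1 + v_A v_B/c²) = (0.6064 + 0.533)/(1 + 0.6064×0.533) = 1.1394/1.3232112 = 0.86109; |u| = 0.86109c.
γ for this relative speed: γ = 1/√(1 − 0.741476) = 1.9668.
The clock on rocket A records proper time, so probe Beta measures Δt = γΔτ = 1.9668 × 168 = 330 minutes.

330 minutes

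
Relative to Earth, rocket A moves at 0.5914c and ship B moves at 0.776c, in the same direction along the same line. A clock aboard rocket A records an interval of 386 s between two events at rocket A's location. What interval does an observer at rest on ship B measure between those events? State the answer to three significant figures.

411 s

The velocity of rocket A relative to ship B is (0.5914 − 0.776)c / (1 − 0.5914×0.776) = −0.34117c; relative speed 0.34117c.
γ for this relative speed: γ = 1/√(1 − 0.116397) = 1.0638.
The clock on rocket A records proper time, so ship B measures Δt = γΔτ = 1.0638 × 386 = 411 s.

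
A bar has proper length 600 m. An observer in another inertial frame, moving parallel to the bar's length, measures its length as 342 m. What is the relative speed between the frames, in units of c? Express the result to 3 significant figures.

0.822c

Length contraction gives γ = L₀/L = 600/342 = 1.7544.
β = √(1 − 1/γ²) = √0.675105 = 0.822.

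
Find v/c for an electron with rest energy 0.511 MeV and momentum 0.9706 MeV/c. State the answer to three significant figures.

pc/(mc²) = 0.9706/0.511 = 1.8994 = βγ = β/√(1−β²).
So β² = x²/(1 + x²) with x = 1.8994: x² = 3.60772, β² = 3.60772/4.60772 = 0.782973, β = 0.885.

0.885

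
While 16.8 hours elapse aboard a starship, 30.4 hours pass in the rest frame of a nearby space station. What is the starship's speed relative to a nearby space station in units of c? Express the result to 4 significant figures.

0.8334c

γ = Δt/Δτ = 30.4/16.8 = 1.8095.
β = √(1 − 1/γ²) = √(1 − 0.30541) = √0.69459 = 0.8334.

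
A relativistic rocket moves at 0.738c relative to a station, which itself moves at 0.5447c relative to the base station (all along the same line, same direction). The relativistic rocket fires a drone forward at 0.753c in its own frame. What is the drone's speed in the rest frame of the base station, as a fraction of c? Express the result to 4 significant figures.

First combine the drone and relativistic rocket (S''→S'): u₁ = (0.753 + 0.738)/(1 + 0.753×0.738) = 1.491/1.555714 = 0.9584.
Then combine with the station (S'→S): u = (0.9584 + 0.5447)/(1 + 0.9584×0.5447) = 1.5031/1.52204048 = 0.98756.

0.9876c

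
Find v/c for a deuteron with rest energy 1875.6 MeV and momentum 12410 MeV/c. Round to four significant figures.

βγ = pc/(mc²) = 12410/1875.6 = 6.6165.
Since γ² = 1 + (βγ)² = 44.7781, γ = √44.7781 = 6.69164, and β = (βγ)/γ = 6.6165/6.69164 = 0.9888.

0.9888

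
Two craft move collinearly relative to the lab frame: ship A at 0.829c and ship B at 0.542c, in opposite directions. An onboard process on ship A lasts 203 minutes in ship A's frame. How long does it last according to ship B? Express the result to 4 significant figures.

626.0 minutes

Transform ship A's velocity into ship B's frame: (0.829 + 0.542)/(1 + 0.829·0.542) = 1.371/1.449318, so the relative speed is 0.94596c.
γ for this relative speed: γ = 1/√(1 − 0.89484) = 3.0837.
Ship A's interval is proper; time dilation gives Δt_B = γΔτ = 3.0837 × 203 minutes = 626.0 minutes.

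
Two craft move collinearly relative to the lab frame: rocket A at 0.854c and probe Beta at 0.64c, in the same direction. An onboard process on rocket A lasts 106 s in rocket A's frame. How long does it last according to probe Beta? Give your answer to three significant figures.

Speed of rocket A in probe Beta's frame: u = (v_A − v_B)/(1 − v_A v_B/c²) = (0.854 − 0.64)/(1 − 0.854×0.64) = 0.214/0.45344 = 0.47195; |u| = 0.47195c.
γ for this relative speed: γ = 1/√(1 − 0.222737) = 1.1343.
Rocket A's interval is proper; time dilation gives Δt_B = γΔτ = 1.1343 × 106 s = 120 s.

120 s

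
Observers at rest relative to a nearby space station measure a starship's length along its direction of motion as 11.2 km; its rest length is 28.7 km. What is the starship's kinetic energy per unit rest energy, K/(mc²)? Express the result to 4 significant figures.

γ = L₀/L = 28.7/11.2 = 2.5625.
K/(mc²) = γ − 1 = 2.5625 − 1 = 1.562.

1.562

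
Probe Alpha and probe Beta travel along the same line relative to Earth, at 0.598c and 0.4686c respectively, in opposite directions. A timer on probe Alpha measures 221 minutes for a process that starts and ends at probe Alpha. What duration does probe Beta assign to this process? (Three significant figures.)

400 minutes

Transform probe Alpha's velocity into probe Beta's frame: (0.598 + 0.4686)/(1 + 0.598·0.4686) = 1.0666/1.2802228, so the relative speed is 0.83314c.
γ for this relative speed: γ = 1/√(1 − 0.694122) = 1.8081.
Probe Alpha's interval is proper; time dilation gives Δt_B = γΔτ = 1.8081 × 221 minutes = 400 minutes.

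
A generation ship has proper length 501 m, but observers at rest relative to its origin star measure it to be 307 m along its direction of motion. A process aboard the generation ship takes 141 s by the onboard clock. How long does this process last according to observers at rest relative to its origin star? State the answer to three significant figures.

γ = L₀/L = 501/307 = 1.63192.
Δt = γΔτ = 1.63192 × 141 = 230 s.

230 s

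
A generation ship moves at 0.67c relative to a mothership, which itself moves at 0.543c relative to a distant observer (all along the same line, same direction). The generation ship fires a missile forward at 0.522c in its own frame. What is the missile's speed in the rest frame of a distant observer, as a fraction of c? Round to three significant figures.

0.964c

Compose velocities in two stages. Stage 1 (into S'): u₁ = (0.522+0.67)/(1+0.522×0.67) = 0.88313.
Stage 2 (into S): u = (0.88313+0.543)/(1+0.88313×0.543) = 0.9639, so the speed is 0.964c.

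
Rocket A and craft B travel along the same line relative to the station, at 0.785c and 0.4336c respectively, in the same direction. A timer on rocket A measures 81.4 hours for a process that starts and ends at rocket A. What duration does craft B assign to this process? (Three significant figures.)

96.2 hours

Speed of rocket A in craft B's frame: u = (v_A − v_B)/(1 − v_A v_B/c²) = (0.785 − 0.4336)/(1 − 0.785×0.4336) = 0.3514/0.659624 = 0.53273; |u| = 0.53273c.
At |u| = 0.53273c, γ = (1 − 0.283801)^(−1/2) = 1.1816.
The clock on rocket A records proper time, so craft B measures Δt = γΔτ = 1.1816 × 81.4 = 96.2 hours.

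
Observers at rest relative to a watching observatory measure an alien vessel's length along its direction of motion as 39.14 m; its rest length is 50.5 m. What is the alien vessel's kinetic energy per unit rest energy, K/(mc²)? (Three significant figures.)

From L = L₀/γ: γ = 50.5/39.14 = 1.29024.
K/(mc²) = γ − 1 = 1.29024 − 1 = 0.290.

0.290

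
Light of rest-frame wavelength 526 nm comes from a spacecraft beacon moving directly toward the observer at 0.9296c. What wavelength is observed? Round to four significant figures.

Relativistic Doppler for wavelength: λ_obs = λ_src · √((1−β)/(1+β)).
With β = 0.9296: factor = √(0.0704/1.9296) = 0.19101.
λ_obs = 526 × 0.19101 = 100.5 nm.

100.5 nm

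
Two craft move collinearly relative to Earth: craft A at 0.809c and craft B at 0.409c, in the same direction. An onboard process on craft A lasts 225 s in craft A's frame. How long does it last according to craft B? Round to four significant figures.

Transform craft A's velocity into craft B's frame: (0.809 − 0.409)/(1 − 0.809·0.409) = 0.4/0.669119, so the relative speed is 0.5978c.
γ for this relative speed: γ = 1/√(1 − 0.357365) = 1.2474.
Craft A's interval is proper; time dilation gives Δt_B = γΔτ = 1.2474 × 225 s = 280.7 s.

280.7 s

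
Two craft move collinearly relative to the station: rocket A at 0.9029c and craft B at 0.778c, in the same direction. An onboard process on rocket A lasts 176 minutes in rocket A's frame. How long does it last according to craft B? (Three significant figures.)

194 minutes

Speed of rocket A in craft B's frame: u = (v_A − v_B)/(1 − v_A v_B/c²) = (0.9029 − 0.778)/(1 − 0.9029×0.778) = 0.1249/0.2975438 = 0.41977; |u| = 0.41977c.
At |u| = 0.41977c, γ = (1 − 0.176207)^(−1/2) = 1.1018.
The clock on rocket A records proper time, so craft B measures Δt = γΔτ = 1.1018 × 176 = 194 minutes.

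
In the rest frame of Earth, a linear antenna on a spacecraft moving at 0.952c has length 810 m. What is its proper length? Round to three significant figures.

Lorentz factor: γ = (1 − 0.906304)^(−1/2) = 3.2669.
Proper length: L₀ = γ·L = 3.2669 × 810 = 2650 m.

2650 m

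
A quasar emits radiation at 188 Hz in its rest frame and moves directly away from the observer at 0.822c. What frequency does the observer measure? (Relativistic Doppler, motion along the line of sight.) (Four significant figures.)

Relativistic Doppler (source moving away): f_obs = f_src · √((1−β)/(1+β)).
With β = 0.822: factor = √(0.178/1.822) = 0.31256.
f_obs = 188 × 0.31256 = 58.76 Hz.

58.76 Hz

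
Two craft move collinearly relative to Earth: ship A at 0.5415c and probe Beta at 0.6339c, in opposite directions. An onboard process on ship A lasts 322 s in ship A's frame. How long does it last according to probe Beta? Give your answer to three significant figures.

The velocity of ship A relative to probe Beta is (0.5415 + 0.6339)c / (1 + 0.5415×0.6339) = 0.87504c; relative speed 0.87504c.
At |u| = 0.87504c, γ = (1 − 0.765695)^(−1/2) = 2.0659.
The clock on ship A records proper time, so probe Beta measures Δt = γΔτ = 2.0659 × 322 = 665 s.

665 s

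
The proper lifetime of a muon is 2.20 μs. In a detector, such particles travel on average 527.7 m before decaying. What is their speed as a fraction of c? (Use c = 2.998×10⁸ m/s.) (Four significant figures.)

Let x = d/(cτ) = 527.7 m / (2.998×10⁸ m/s × 2.200×10^-6 s) = 0.80008. Since d = βγcτ, x = βγ = β/√(1−β²).
Solving: β² = x²/(1+x²) = 0.640128/1.640128 = 0.390291, so β = 0.6247.

0.6247c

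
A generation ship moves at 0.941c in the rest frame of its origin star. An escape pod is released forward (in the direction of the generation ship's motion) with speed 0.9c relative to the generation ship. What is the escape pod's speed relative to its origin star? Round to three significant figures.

0.997c

In units of c, u = (u' + v)/(1 + u'v) with u' = 0.9 and v = 0.941.
Numerator: 0.9 + 0.941 = 1.841. Denominator: 1 + (0.9)(0.941) = 1.8469.
u = 1.841/1.8469 = 0.99681, so the speed is 0.997c.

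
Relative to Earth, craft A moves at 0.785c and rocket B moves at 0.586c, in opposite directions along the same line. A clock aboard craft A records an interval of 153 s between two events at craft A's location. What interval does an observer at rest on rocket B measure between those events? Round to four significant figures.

Transform craft A's velocity into rocket B's frame: (0.785 + 0.586)/(1 + 0.785·0.586) = 1.371/1.46001, so the relative speed is 0.93903c.
At |u| = 0.93903c, γ = (1 − 0.881777)^(−1/2) = 2.9084.
The clock on craft A records proper time, so rocket B measures Δt = γΔτ = 2.9084 × 153 = 445.0 s.

445.0 s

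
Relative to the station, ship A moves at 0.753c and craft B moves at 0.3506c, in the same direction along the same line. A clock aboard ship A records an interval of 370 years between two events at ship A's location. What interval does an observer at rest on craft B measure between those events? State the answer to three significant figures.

442 years

Transform ship A's velocity into craft B's frame: (0.753 − 0.3506)/(1 − 0.753·0.3506) = 0.4024/0.7359982, so the relative speed is 0.54674c.
At |u| = 0.54674c, γ = (1 − 0.298925)^(−1/2) = 1.1943.
The clock on ship A records proper time, so craft B measures Δt = γΔτ = 1.1943 × 370 = 442 years.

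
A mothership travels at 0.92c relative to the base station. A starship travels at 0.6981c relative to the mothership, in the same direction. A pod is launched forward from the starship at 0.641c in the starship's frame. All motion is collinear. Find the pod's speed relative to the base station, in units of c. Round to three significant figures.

0.997c

Apply u = (u'+v)/(1+u'v) twice. Pod in the mothership frame: (0.641+0.6981)/(1+0.641·0.6981) = 1.3391/1.4474821 = 0.92512c.
That velocity, transformed to the rest frame of the base station: (0.92512+0.92)/(1+0.92512·0.92) = 1.84512/1.8511104 = 0.99676c.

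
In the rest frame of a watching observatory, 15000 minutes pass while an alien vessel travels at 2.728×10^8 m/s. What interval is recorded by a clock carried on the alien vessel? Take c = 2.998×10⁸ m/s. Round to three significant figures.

β = v/c = (2.728×10^8 m/s)/(2.998×10⁸ m/s) = 0.90994.
With β = 0.90994, γ = 1/√(1 − 0.90994²) = 1/√0.1720091964 = 2.4111.
The alien vessel's clock runs slow as seen from a watching observatory, so Δτ = Δt/γ = 15000/2.4111 = 6220 minutes.

6220 minutes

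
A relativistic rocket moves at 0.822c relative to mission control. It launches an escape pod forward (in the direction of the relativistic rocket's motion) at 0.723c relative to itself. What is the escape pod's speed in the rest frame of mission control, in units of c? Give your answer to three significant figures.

0.969c

In units of c, u = (u' + v)/(1 + u'v) with u' = 0.723 and v = 0.822.
Numerator: 0.723 + 0.822 = 1.545. Denominator: 1 + (0.723)(0.822) = 1.594306.
u = 1.545/1.594306 = 0.96907, so the speed is 0.969c.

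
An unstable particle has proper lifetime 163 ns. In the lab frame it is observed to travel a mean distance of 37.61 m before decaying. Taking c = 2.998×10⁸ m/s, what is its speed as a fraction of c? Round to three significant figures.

d = βγcτ ⇒ βγ = d/(cτ) = 37.61 m / (48.8674 m) = 0.76963.
β = (βγ)/√(1+(βγ)²) = 0.76963/√1.59233 = 0.610.

0.610c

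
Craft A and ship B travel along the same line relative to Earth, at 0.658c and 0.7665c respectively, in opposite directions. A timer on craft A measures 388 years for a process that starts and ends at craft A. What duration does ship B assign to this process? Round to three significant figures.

Speed of craft A in ship B's frame: u = (v_A + v_B)/(1 + v_A v_B/c²) = (0.658 + 0.7665)/(1 + 0.658×0.7665) = 1.4245/1.504357 = 0.94692; |u| = 0.94692c.
At |u| = 0.94692c, γ = (1 − 0.896657)^(−1/2) = 3.1107.
Craft A's interval is proper; time dilation gives Δt_B = γΔτ = 3.1107 × 388 years = 1210 years.

1210 years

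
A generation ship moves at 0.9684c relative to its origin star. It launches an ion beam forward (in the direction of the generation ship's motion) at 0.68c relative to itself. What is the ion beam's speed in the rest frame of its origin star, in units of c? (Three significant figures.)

In units of c, u = (u' + v)/(1 + u'v) with u' = 0.68 and v = 0.9684.
Numerator: 0.68 + 0.9684 = 1.6484. Denominator: 1 + (0.68)(0.9684) = 1.658512.
u = 1.6484/1.658512 = 0.9939, so the speed is 0.994c.

0.994c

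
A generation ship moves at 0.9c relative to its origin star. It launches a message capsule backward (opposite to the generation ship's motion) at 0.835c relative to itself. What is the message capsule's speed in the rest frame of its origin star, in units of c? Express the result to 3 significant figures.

Relativistic velocity addition: u = (u' + v)/(1 + u'v/c²), with u' = −0.835c and v = 0.9c.
Numerator: −0.835 + 0.9 = 0.065. Denominator: 1 + (−0.835)(0.9) = 0.2485.
u = 0.065/0.2485 = 0.26157, so the speed is 0.262c.

0.262c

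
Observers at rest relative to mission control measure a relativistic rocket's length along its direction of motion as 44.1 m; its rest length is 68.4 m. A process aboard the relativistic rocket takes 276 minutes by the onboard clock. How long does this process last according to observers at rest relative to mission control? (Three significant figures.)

428 minutes

Length contraction gives γ = L₀/L = 68.4/44.1 = 1.55102.
The same γ dilates the second interval: 1.55102 × 276 minutes = 428 minutes.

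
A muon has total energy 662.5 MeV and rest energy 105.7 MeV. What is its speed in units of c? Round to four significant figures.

0.9872c

γ = E/(mc²) = 662.5/105.7 = 6.2677.
β = √(1 − 1/γ²) = √(1 − 0.0254556) = √0.9745444 = 0.9872.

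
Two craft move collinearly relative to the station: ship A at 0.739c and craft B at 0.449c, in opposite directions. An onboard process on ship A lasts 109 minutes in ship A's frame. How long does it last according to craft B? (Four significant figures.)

Speed of ship A in craft B's frame: u = (v_A + v_B)/(1 + v_A v_B/c²) = (0.739 + 0.449)/(1 + 0.739×0.449) = 1.188/1.331811 = 0.89202; |u| = 0.89202c.
At |u| = 0.89202c, γ = (1 − 0.7957)^(−1/2) = 2.2124.
The clock on ship A records proper time, so craft B measures Δt = γΔτ = 2.2124 × 109 = 241.2 minutes.

241.2 minutes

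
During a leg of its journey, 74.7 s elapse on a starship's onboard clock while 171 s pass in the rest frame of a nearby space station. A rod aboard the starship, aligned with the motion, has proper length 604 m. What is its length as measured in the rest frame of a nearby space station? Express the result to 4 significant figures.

The time-dilation ratio gives γ = 171/74.7 = 2.28916.
The rod contracts by the same γ: 604 m / 2.28916 = 263.9 m.

263.9 m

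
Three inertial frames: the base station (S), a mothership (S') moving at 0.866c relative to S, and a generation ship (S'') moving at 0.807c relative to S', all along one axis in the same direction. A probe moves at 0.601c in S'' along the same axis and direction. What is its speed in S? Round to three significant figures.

0.996c

Compose velocities in two stages. Stage 1 (into S'): u₁ = (0.601+0.807)/(1+0.601×0.807) = 0.94814.
Stage 2 (into S): u = (0.94814+0.866)/(1+0.94814×0.866) = 0.99618, so the speed is 0.996c.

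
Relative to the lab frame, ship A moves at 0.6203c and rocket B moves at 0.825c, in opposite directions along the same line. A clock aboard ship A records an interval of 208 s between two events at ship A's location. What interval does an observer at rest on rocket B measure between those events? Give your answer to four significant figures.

The velocity of ship A relative to rocket B is (0.6203 + 0.825)c / (1 + 0.6203×0.825) = 0.95605c; relative speed 0.95605c.
At |u| = 0.95605c, γ = (1 − 0.914032)^(−1/2) = 3.4106.
Ship A's interval is proper; time dilation gives Δt_B = γΔτ = 3.4106 × 208 s = 709.4 s.

709.4 s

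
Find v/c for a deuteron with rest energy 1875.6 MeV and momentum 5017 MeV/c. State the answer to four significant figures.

0.9367

pc/(mc²) = 5017/1875.6 = 2.6749 = βγ = β/√(1−β²).
So β² = x²/(1 + x²) with x = 2.6749: x² = 7.15509, β² = 7.15509/8.15509 = 0.877377, β = 0.9367.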